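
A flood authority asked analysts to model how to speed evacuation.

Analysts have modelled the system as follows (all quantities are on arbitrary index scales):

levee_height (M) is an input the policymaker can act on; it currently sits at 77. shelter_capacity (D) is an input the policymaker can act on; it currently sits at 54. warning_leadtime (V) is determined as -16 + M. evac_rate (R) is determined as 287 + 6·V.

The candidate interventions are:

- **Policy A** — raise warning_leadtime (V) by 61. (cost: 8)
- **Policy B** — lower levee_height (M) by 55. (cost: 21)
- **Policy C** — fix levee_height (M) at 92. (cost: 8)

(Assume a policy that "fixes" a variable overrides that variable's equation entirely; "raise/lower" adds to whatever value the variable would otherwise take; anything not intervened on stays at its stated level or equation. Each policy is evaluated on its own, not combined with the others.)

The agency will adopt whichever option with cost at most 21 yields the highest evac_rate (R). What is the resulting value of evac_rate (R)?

1019

Policy A (V + 61):
  M = 77
  V = -16 + 77 (+61 from intervention) = 122
  R = 287 + 6·122 = 1019
Policy B (M − 55):
  M = 77 − 55 = 22
  V = -16 + 22 = 6
  R = 287 + 6·6 = 323
Policy C (M := 92):
  M = 92
  V = -16 + 92 = 76
  R = 287 + 6·76 = 743
Comparing — Policy A: R=1019, Policy B: R=323, Policy C: R=743. Highest is 1019 (Policy A).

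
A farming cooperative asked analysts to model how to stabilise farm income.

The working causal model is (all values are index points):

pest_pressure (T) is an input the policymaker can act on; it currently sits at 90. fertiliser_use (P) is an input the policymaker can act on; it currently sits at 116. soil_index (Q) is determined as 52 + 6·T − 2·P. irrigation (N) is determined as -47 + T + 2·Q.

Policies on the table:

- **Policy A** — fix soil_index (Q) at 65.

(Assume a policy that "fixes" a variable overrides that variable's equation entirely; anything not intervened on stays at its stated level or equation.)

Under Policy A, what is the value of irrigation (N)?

Policy A (Q := 65):
  T = 90
  P = 116
  Q = 65
  N = -47 + 90 + 2·65 = 173

173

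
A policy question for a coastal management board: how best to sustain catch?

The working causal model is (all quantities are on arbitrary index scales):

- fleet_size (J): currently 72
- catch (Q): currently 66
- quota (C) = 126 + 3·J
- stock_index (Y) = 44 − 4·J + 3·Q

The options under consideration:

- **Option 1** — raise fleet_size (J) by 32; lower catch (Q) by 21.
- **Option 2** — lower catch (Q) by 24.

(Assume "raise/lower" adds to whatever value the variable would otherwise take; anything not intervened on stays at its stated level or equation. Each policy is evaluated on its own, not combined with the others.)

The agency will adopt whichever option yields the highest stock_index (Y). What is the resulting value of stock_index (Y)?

Option 1 (J + 32, Q − 21):
  J = 72 + 32 = 104
  Q = 66 − 21 = 45
  Y = 44 − 4·104 + 3·45 = -237
Option 2 (Q − 24):
  J = 72
  Q = 66 − 24 = 42
  Y = 44 − 4·72 + 3·42 = -118
Comparing — Option 1: Y=-237, Option 2: Y=-118. Highest is -118 (Option 2).

-118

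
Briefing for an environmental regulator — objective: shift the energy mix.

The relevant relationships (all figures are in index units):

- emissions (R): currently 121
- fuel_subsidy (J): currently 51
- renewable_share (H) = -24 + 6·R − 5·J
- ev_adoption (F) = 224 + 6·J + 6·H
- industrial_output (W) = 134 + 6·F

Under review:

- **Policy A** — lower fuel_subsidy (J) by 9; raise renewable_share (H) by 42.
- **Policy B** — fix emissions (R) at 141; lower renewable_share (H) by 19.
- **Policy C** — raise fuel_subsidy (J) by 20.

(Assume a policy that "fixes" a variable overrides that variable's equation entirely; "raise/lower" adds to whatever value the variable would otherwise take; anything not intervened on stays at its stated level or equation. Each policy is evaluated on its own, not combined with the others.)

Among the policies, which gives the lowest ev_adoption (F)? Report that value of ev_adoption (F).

2732

Policy A (J − 9, H + 42):
  R = 121
  J = 51 − 9 = 42
  H = -24 + 6·121 − 5·42 (+42 from intervention) = 534
  F = 224 + 6·42 + 6·534 = 3680
Policy B (R := 141, H − 19):
  R = 141
  J = 51
  H = -24 + 6·141 − 5·51 (−19 from intervention) = 548
  F = 224 + 6·51 + 6·548 = 3818
Policy C (J + 20):
  R = 121
  J = 51 + 20 = 71
  H = -24 + 6·121 − 5·71 = 347
  F = 224 + 6·71 + 6·347 = 2732
Comparing — Policy A: F=3680, Policy B: F=3818, Policy C: F=2732. Lowest is 2732 (Policy C).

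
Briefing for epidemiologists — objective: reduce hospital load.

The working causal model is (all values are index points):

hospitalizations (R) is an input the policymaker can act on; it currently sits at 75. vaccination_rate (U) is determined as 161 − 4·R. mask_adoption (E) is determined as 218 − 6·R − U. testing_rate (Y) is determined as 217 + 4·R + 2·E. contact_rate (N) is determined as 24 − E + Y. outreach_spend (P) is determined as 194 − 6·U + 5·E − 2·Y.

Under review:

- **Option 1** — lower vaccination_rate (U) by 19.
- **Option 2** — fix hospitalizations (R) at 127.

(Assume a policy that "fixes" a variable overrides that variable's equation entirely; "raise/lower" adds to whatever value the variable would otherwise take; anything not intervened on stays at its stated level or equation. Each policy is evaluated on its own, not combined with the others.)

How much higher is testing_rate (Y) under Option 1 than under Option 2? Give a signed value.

Option 1 (U − 19):
  R = 75
  U = 161 − 4·75 (−19 from intervention) = -158
  E = 218 − 6·75 − (-158) = -74
  Y = 217 + 4·75 + 2·(-74) = 369
Option 2 (R := 127):
  R = 127
  U = 161 − 4·127 = -347
  E = 218 − 6·127 − (-347) = -197
  Y = 217 + 4·127 + 2·(-197) = 331
Y: 369 − 331 = 38

38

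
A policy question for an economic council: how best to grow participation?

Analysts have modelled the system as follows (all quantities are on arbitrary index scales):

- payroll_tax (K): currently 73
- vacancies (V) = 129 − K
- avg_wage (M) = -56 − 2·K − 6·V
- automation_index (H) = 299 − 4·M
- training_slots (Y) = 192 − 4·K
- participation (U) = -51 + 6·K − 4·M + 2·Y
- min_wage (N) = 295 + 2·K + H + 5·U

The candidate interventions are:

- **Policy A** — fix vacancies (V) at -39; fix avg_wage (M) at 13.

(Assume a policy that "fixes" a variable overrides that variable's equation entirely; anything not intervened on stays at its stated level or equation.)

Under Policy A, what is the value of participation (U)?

Policy A (V := -39, M := 13):
  K = 73
  V = -39
  M = 13
  Y = 192 − 4·73 = -100
  U = -51 + 6·73 − 4·13 + 2·(-100) = 135

135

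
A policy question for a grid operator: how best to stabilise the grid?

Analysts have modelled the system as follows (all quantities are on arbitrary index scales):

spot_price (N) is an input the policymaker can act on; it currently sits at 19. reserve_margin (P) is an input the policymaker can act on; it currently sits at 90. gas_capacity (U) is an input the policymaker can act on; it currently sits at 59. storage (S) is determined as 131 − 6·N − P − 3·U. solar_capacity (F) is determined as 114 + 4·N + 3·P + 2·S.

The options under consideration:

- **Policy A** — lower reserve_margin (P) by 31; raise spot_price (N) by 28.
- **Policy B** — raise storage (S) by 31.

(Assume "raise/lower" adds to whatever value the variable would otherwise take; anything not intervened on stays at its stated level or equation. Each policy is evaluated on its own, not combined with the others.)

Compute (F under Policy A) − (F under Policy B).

-317

Policy A (P − 31, N + 28):
  N = 19 + 28 = 47
  P = 90 − 31 = 59
  U = 59
  S = 131 − 6·47 − 59 − 3·59 = -387
  F = 114 + 4·47 + 3·59 + 2·(-387) = -295
Policy B (S + 31):
  N = 19
  P = 90
  U = 59
  S = 131 − 6·19 − 90 − 3·59 (+31 from intervention) = -219
  F = 114 + 4·19 + 3·90 + 2·(-219) = 22
F: -295 − 22 = -317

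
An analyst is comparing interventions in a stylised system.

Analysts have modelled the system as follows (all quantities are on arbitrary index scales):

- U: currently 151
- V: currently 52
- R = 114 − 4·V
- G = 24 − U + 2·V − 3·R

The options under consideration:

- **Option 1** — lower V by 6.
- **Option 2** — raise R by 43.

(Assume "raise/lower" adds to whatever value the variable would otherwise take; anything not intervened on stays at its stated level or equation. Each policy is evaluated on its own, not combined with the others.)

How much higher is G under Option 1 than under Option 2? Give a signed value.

Option 1 (V − 6):
  U = 151
  V = 52 − 6 = 46
  R = 114 − 4·46 = -70
  G = 24 − 151 + 2·46 − 3·(-70) = 175
Option 2 (R + 43):
  U = 151
  V = 52
  R = 114 − 4·52 (+43 from intervention) = -51
  G = 24 − 151 + 2·52 − 3·(-51) = 130
G: 175 − 130 = 45

45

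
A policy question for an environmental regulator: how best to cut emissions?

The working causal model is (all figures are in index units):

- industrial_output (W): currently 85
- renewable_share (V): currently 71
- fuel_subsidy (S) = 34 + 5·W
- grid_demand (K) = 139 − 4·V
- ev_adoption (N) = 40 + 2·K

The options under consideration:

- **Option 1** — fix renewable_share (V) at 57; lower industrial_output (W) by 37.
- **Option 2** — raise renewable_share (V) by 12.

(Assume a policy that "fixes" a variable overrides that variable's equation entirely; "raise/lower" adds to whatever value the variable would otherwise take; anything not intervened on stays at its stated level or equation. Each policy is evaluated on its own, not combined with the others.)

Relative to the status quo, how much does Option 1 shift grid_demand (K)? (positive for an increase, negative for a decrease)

56

Baseline:
  V = 71
  K = 139 − 4·71 = -145
Option 1 (V := 57, W − 37):
  V = 57
  K = 139 − 4·57 = -89
Change in K: -89 − (-145) = 56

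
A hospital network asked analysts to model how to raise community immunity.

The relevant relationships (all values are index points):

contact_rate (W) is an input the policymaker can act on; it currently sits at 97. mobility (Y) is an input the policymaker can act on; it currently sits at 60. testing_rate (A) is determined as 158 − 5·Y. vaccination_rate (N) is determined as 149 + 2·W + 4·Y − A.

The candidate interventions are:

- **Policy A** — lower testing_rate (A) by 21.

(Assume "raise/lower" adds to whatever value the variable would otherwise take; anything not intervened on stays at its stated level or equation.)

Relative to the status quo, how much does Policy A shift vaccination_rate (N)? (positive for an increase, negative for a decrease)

Baseline:
  W = 97
  Y = 60
  A = 158 − 5·60 = -142
  N = 149 + 2·97 + 4·60 − (-142) = 725
Policy A (A − 21):
  W = 97
  Y = 60
  A = 158 − 5·60 (−21 from intervention) = -163
  N = 149 + 2·97 + 4·60 − (-163) = 746
Change in N: 746 − 725 = 21

21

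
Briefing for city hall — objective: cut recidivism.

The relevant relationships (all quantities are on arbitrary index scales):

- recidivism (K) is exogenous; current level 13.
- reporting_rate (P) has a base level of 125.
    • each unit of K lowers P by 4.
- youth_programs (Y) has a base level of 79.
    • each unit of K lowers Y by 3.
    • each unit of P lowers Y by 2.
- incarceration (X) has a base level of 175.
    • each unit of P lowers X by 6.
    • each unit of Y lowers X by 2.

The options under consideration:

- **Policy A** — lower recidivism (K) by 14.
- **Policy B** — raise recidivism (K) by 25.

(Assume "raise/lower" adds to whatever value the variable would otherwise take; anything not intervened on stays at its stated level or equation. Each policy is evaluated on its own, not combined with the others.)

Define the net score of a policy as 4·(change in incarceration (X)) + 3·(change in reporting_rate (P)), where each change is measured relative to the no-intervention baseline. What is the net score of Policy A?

Baseline:
  K = 13
  P = 125 − 4·13 = 73
  Y = 79 − 3·13 − 2·73 = -106
  X = 175 − 6·73 − 2·(-106) = -51
Policy A (K − 14):
  K = 13 − 14 = -1
  P = 125 − 4·(-1) = 129
  Y = 79 − 3·(-1) − 2·129 = -176
  X = 175 − 6·129 − 2·(-176) = -247
ΔX = -247 − (-51) = -196; ΔP = 129 − 73 = 56
Score = 4·(-196) + 3·56 = -616

-616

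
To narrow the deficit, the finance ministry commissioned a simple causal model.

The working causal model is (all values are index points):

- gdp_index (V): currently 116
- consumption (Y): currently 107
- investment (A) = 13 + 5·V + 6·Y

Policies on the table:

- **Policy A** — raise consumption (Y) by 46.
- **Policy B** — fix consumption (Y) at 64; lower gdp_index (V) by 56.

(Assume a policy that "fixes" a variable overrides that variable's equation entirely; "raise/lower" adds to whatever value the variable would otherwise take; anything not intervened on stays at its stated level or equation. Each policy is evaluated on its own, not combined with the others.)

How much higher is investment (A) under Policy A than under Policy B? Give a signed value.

814

Policy A (Y + 46):
  V = 116
  Y = 107 + 46 = 153
  A = 13 + 5·116 + 6·153 = 1511
Policy B (Y := 64, V − 56):
  V = 116 − 56 = 60
  Y = 64
  A = 13 + 5·60 + 6·64 = 697
A: 1511 − 697 = 814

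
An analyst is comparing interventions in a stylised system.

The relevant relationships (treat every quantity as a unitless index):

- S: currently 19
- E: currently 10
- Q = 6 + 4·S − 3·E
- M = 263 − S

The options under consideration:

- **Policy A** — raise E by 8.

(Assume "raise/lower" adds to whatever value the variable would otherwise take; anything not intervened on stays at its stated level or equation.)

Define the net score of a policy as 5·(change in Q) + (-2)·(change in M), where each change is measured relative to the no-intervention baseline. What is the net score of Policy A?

-120

Baseline:
  S = 19
  E = 10
  Q = 6 + 4·19 − 3·10 = 52
  M = 263 − 19 = 244
Policy A (E + 8):
  S = 19
  E = 10 + 8 = 18
  Q = 6 + 4·19 − 3·18 = 28
  M = 263 − 19 = 244
ΔQ = 28 − 52 = -24; ΔM = 244 − 244 = 0
Score = 5·(-24) + (-2)·0 = -120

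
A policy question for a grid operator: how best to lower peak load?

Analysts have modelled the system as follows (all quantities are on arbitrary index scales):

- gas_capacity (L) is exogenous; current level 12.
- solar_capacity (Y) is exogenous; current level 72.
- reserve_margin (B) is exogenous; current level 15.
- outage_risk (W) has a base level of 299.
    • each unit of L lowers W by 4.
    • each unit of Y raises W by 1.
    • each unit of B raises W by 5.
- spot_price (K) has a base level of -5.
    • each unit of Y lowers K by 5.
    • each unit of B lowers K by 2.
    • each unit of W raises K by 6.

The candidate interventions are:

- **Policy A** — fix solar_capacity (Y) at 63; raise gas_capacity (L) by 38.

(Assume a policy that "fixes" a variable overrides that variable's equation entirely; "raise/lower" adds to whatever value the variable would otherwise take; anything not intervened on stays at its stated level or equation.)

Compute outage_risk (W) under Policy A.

Policy A (Y := 63, L + 38):
  L = 12 + 38 = 50
  Y = 63
  B = 15
  W = 299 − 4·50 + 63 + 5·15 = 237

237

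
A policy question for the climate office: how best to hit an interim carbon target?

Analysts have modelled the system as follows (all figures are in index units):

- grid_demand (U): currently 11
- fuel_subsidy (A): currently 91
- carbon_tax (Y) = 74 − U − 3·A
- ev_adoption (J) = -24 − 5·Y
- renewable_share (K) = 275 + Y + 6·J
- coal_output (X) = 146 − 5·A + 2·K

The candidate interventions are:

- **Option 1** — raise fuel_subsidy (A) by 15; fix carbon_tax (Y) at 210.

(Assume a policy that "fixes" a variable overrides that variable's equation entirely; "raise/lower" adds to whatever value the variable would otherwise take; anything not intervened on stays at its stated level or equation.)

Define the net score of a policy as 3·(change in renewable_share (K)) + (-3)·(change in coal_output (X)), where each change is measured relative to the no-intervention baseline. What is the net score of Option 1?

36765

Baseline:
  U = 11
  A = 91
  Y = 74 − 11 − 3·91 = -210
  J = -24 − 5·(-210) = 1026
  K = 275 + (-210) + 6·1026 = 6221
  X = 146 − 5·91 + 2·6221 = 12133
Option 1 (A + 15, Y := 210):
  U = 11
  A = 91 + 15 = 106
  Y = 210
  J = -24 − 5·210 = -1074
  K = 275 + 210 + 6·(-1074) = -5959
  X = 146 − 5·106 + 2·(-5959) = -12302
ΔK = -5959 − 6221 = -12180; ΔX = -12302 − 12133 = -24435
Score = 3·(-12180) + (-3)·(-24435) = 36765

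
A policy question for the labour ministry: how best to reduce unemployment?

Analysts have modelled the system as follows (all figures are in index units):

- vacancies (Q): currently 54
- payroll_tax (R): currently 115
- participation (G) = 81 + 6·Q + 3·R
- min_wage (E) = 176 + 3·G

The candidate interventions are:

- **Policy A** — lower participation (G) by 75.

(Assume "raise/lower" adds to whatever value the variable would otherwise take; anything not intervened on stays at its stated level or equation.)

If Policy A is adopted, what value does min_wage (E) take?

2201

Policy A (G − 75):
  Q = 54
  R = 115
  G = 81 + 6·54 + 3·115 (−75 from intervention) = 675
  E = 176 + 3·675 = 2201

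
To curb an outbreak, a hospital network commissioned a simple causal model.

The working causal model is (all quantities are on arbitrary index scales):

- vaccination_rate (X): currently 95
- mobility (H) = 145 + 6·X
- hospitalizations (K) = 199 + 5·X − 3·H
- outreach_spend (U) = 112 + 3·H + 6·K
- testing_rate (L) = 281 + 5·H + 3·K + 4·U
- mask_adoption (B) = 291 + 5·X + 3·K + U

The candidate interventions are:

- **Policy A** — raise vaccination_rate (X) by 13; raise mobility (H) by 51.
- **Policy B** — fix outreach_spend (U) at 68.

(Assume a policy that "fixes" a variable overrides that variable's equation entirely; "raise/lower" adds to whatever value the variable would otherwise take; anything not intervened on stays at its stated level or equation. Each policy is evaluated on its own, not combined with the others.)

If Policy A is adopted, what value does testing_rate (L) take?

Policy A (X + 13, H + 51):
  X = 95 + 13 = 108
  H = 145 + 6·108 (+51 from intervention) = 844
  K = 199 + 5·108 − 3·844 = -1793
  U = 112 + 3·844 + 6·(-1793) = -8114
  L = 281 + 5·844 + 3·(-1793) + 4·(-8114) = -33334

-33334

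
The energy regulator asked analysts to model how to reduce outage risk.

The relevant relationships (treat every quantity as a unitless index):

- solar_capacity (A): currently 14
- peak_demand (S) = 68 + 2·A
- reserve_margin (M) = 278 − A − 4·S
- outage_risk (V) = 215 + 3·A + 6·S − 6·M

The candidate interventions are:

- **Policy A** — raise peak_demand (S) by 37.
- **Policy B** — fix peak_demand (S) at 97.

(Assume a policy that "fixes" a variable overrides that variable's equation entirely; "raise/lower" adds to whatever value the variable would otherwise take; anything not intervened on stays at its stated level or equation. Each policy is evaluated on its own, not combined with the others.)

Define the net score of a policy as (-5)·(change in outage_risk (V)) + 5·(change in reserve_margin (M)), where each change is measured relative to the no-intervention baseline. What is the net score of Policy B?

Baseline:
  A = 14
  S = 68 + 2·14 = 96
  M = 278 − 14 − 4·96 = -120
  V = 215 + 3·14 + 6·96 − 6·(-120) = 1553
Policy B (S := 97):
  A = 14
  S = 97
  M = 278 − 14 − 4·97 = -124
  V = 215 + 3·14 + 6·97 − 6·(-124) = 1583
ΔV = 1583 − 1553 = 30; ΔM = -124 − (-120) = -4
Score = (-5)·30 + 5·(-4) = -170

-170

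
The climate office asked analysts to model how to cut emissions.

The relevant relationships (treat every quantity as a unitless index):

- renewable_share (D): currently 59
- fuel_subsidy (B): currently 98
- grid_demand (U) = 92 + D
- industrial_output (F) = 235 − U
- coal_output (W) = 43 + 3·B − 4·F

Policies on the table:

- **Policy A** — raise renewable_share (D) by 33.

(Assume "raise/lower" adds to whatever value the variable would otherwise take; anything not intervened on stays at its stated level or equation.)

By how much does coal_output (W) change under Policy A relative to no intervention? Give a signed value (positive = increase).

Baseline:
  D = 59
  B = 98
  U = 92 + 59 = 151
  F = 235 − 151 = 84
  W = 43 + 3·98 − 4·84 = 1
Policy A (D + 33):
  D = 59 + 33 = 92
  B = 98
  U = 92 + 92 = 184
  F = 235 − 184 = 51
  W = 43 + 3·98 − 4·51 = 133
Change in W: 133 − 1 = 132

132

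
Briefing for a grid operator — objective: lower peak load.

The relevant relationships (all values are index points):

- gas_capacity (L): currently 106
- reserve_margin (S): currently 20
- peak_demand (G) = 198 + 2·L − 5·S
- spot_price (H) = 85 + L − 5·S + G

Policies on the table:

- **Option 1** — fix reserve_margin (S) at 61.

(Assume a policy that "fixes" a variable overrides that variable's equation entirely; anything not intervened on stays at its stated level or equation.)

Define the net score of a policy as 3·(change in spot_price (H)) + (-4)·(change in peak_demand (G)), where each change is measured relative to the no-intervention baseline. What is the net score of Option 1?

-410

Baseline:
  L = 106
  S = 20
  G = 198 + 2·106 − 5·20 = 310
  H = 85 + 106 − 5·20 + 310 = 401
Option 1 (S := 61):
  L = 106
  S = 61
  G = 198 + 2·106 − 5·61 = 105
  H = 85 + 106 − 5·61 + 105 = -9
ΔH = -9 − 401 = -410; ΔG = 105 − 310 = -205
Score = 3·(-410) + (-4)·(-205) = -410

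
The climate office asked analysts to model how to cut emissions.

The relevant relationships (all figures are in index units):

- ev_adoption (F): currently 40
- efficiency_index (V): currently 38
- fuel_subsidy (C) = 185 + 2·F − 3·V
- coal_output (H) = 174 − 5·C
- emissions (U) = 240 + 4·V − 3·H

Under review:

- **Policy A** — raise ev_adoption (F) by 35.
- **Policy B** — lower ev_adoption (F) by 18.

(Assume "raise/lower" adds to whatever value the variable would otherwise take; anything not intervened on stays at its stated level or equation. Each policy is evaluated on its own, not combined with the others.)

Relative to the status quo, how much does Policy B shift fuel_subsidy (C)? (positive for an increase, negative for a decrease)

-36

Baseline:
  F = 40
  V = 38
  C = 185 + 2·40 − 3·38 = 151
Policy B (F − 18):
  F = 40 − 18 = 22
  V = 38
  C = 185 + 2·22 − 3·38 = 115
Change in C: 115 − 151 = -36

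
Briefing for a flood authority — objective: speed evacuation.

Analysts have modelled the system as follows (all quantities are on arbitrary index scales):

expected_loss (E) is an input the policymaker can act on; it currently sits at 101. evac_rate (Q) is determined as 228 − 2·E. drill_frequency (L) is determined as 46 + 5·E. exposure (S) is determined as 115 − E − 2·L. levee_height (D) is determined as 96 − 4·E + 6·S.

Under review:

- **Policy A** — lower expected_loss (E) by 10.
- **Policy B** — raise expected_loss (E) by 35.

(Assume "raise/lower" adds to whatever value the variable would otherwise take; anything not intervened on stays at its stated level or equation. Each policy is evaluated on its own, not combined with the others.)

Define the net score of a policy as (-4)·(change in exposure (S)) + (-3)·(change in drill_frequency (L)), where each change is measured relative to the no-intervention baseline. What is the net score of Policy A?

-290

Baseline:
  E = 101
  L = 46 + 5·101 = 551
  S = 115 − 101 − 2·551 = -1088
Policy A (E − 10):
  E = 101 − 10 = 91
  L = 46 + 5·91 = 501
  S = 115 − 91 − 2·501 = -978
ΔS = -978 − (-1088) = 110; ΔL = 501 − 551 = -50
Score = (-4)·110 + (-3)·(-50) = -290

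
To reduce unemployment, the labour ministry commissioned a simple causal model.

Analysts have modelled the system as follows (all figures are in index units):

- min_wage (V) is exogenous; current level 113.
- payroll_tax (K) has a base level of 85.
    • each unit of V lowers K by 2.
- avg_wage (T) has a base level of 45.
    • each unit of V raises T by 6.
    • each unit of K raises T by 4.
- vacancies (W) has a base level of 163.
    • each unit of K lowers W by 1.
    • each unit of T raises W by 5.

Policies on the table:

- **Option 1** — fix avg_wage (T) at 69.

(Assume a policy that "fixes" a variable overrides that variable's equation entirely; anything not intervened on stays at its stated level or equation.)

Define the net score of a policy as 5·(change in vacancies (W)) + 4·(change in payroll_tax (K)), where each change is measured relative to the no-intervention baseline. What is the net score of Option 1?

Baseline:
  V = 113
  K = 85 − 2·113 = -141
  T = 45 + 6·113 + 4·(-141) = 159
  W = 163 − (-141) + 5·159 = 1099
Option 1 (T := 69):
  V = 113
  K = 85 − 2·113 = -141
  T = 69
  W = 163 − (-141) + 5·69 = 649
ΔW = 649 − 1099 = -450; ΔK = -141 − (-141) = 0
Score = 5·(-450) + 4·0 = -2250

-2250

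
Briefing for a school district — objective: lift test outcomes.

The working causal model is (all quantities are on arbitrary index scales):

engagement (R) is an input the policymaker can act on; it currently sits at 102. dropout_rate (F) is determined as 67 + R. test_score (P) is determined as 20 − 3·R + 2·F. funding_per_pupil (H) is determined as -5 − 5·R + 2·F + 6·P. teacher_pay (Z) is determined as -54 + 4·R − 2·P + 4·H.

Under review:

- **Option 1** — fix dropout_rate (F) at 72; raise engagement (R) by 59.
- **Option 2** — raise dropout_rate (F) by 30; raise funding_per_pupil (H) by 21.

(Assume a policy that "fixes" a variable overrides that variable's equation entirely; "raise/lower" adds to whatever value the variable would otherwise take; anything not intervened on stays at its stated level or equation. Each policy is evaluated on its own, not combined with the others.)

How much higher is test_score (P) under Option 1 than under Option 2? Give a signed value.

-431

Option 1 (F := 72, R + 59):
  R = 102 + 59 = 161
  F = 72
  P = 20 − 3·161 + 2·72 = -319
Option 2 (F + 30, H + 21):
  R = 102
  F = 67 + 102 (+30 from intervention) = 199
  P = 20 − 3·102 + 2·199 = 112
P: -319 − 112 = -431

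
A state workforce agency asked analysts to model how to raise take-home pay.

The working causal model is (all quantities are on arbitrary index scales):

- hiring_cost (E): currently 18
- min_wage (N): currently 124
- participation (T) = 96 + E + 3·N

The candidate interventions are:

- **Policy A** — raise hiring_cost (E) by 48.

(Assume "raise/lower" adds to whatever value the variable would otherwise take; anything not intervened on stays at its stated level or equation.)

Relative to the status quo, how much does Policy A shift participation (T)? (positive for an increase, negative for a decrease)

Baseline:
  E = 18
  N = 124
  T = 96 + 18 + 3·124 = 486
Policy A (E + 48):
  E = 18 + 48 = 66
  N = 124
  T = 96 + 66 + 3·124 = 534
Change in T: 534 − 486 = 48

48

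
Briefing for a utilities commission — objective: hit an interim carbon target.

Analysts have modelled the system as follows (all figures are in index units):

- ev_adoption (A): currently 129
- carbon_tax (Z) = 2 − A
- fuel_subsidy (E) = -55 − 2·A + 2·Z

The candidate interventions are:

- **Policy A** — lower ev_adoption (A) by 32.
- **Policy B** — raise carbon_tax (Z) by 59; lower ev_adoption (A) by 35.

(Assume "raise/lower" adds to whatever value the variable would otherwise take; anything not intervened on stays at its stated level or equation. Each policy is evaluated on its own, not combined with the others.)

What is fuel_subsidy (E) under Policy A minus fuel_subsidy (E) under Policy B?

Policy A (A − 32):
  A = 129 − 32 = 97
  Z = 2 − 97 = -95
  E = -55 − 2·97 + 2·(-95) = -439
Policy B (Z + 59, A − 35):
  A = 129 − 35 = 94
  Z = 2 − 94 (+59 from intervention) = -33
  E = -55 − 2·94 + 2·(-33) = -309
E: -439 − (-309) = -130

-130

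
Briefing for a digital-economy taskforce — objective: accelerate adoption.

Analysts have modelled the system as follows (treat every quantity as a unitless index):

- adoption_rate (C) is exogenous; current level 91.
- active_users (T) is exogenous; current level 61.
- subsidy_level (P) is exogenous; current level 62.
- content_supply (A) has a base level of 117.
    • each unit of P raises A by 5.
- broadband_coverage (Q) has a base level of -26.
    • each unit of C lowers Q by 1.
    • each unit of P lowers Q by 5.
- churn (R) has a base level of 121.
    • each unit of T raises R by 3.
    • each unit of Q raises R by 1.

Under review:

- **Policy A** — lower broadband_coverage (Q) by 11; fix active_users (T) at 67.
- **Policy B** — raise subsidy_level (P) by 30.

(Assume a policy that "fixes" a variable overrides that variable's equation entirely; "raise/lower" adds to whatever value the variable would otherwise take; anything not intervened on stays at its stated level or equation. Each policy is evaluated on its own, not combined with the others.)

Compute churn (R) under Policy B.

Policy B (P + 30):
  C = 91
  T = 61
  P = 62 + 30 = 92
  Q = -26 − 91 − 5·92 = -577
  R = 121 + 3·61 + (-577) = -273

-273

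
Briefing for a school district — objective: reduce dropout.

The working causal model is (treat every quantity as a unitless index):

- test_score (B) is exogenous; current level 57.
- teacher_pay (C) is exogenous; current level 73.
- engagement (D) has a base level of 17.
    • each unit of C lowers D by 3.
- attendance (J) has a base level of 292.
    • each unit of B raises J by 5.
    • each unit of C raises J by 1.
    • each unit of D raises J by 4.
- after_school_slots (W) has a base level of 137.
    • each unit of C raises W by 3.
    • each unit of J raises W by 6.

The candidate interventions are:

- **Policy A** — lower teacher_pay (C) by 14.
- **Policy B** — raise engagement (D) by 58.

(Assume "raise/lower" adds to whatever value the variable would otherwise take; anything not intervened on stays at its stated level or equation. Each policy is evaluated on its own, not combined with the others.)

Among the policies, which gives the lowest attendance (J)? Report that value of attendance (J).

Policy A (C − 14):
  B = 57
  C = 73 − 14 = 59
  D = 17 − 3·59 = -160
  J = 292 + 5·57 + 59 + 4·(-160) = -4
Policy B (D + 58):
  B = 57
  C = 73
  D = 17 − 3·73 (+58 from intervention) = -144
  J = 292 + 5·57 + 73 + 4·(-144) = 74
Comparing — Policy A: J=-4, Policy B: J=74. Lowest is -4 (Policy A).

-4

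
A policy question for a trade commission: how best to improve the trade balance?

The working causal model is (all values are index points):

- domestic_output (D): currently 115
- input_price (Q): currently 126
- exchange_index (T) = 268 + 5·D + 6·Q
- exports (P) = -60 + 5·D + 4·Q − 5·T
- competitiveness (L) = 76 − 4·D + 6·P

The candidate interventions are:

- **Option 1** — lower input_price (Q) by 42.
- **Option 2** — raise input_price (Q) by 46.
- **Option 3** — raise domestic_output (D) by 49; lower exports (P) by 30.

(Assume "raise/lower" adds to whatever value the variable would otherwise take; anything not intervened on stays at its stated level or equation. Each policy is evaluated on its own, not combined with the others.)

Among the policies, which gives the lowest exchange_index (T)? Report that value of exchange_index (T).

Option 1 (Q − 42):
  D = 115
  Q = 126 − 42 = 84
  T = 268 + 5·115 + 6·84 = 1347
Option 2 (Q + 46):
  D = 115
  Q = 126 + 46 = 172
  T = 268 + 5·115 + 6·172 = 1875
Option 3 (D + 49, P − 30):
  D = 115 + 49 = 164
  Q = 126
  T = 268 + 5·164 + 6·126 = 1844
Comparing — Option 1: T=1347, Option 2: T=1875, Option 3: T=1844. Lowest is 1347 (Option 1).

1347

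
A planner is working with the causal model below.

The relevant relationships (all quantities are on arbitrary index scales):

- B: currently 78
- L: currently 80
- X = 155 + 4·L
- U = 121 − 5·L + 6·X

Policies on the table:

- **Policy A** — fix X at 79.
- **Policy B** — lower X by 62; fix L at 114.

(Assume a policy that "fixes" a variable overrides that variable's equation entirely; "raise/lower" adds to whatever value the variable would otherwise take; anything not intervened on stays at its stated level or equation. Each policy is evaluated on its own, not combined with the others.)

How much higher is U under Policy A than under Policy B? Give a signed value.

Policy A (X := 79):
  L = 80
  X = 79
  U = 121 − 5·80 + 6·79 = 195
Policy B (X − 62, L := 114):
  L = 114
  X = 155 + 4·114 (−62 from intervention) = 549
  U = 121 − 5·114 + 6·549 = 2845
U: 195 − 2845 = -2650

-2650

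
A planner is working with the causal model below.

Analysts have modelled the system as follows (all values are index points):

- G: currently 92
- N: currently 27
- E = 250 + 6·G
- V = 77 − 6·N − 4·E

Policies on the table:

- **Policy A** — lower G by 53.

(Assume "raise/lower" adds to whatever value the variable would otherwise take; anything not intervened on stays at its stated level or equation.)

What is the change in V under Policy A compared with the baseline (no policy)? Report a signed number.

Baseline:
  G = 92
  N = 27
  E = 250 + 6·92 = 802
  V = 77 − 6·27 − 4·802 = -3293
Policy A (G − 53):
  G = 92 − 53 = 39
  N = 27
  E = 250 + 6·39 = 484
  V = 77 − 6·27 − 4·484 = -2021
Change in V: -2021 − (-3293) = 1272

1272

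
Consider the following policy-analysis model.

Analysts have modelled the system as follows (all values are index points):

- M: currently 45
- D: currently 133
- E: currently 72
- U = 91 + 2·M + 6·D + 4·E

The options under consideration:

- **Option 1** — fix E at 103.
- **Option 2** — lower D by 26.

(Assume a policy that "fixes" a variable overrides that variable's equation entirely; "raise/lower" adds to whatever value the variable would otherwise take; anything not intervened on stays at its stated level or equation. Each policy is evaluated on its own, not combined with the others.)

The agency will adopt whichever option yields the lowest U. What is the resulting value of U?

1111

Option 1 (E := 103):
  M = 45
  D = 133
  E = 103
  U = 91 + 2·45 + 6·133 + 4·103 = 1391
Option 2 (D − 26):
  M = 45
  D = 133 − 26 = 107
  E = 72
  U = 91 + 2·45 + 6·107 + 4·72 = 1111
Comparing — Option 1: U=1391, Option 2: U=1111. Lowest is 1111 (Option 2).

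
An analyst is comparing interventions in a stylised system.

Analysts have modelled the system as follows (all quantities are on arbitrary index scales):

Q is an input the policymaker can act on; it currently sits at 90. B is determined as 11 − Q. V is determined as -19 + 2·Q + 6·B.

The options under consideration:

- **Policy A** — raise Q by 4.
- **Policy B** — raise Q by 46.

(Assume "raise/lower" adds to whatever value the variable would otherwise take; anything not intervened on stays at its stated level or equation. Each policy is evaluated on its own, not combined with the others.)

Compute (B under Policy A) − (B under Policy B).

42

Policy A (Q + 4):
  Q = 90 + 4 = 94
  B = 11 − 94 = -83
Policy B (Q + 46):
  Q = 90 + 46 = 136
  B = 11 − 136 = -125
B: -83 − (-125) = 42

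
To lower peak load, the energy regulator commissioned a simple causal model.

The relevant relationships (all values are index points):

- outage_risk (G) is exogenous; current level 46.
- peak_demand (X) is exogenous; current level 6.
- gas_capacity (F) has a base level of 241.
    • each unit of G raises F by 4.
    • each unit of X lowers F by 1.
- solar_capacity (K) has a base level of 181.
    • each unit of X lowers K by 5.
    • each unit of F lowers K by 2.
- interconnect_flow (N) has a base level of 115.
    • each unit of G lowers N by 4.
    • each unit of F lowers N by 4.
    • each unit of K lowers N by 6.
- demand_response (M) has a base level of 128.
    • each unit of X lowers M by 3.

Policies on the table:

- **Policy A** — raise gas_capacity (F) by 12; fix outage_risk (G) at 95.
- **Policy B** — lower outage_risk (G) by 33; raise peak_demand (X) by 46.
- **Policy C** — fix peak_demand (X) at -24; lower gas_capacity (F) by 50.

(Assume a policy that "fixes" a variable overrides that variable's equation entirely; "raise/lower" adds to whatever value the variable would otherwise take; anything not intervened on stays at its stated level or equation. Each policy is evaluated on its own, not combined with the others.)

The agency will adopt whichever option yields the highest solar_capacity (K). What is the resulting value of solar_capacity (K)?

-497

Policy A (F + 12, G := 95):
  G = 95
  X = 6
  F = 241 + 4·95 − 6 (+12 from intervention) = 627
  K = 181 − 5·6 − 2·627 = -1103
Policy B (G − 33, X + 46):
  G = 46 − 33 = 13
  X = 6 + 46 = 52
  F = 241 + 4·13 − 52 = 241
  K = 181 − 5·52 − 2·241 = -561
Policy C (X := -24, F − 50):
  G = 46
  X = -24
  F = 241 + 4·46 − (-24) (−50 from intervention) = 399
  K = 181 − 5·(-24) − 2·399 = -497
Comparing — Policy A: K=-1103, Policy B: K=-561, Policy C: K=-497. Highest is -497 (Policy C).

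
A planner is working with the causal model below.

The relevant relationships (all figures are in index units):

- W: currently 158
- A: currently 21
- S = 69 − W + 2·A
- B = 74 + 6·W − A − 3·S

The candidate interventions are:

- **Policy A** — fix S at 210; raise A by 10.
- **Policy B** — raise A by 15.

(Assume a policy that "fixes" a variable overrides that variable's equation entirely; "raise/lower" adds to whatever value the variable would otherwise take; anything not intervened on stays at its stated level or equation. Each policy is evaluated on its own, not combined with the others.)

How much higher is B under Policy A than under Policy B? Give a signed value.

Policy A (S := 210, A + 10):
  W = 158
  A = 21 + 10 = 31
  S = 210
  B = 74 + 6·158 − 31 − 3·210 = 361
Policy B (A + 15):
  W = 158
  A = 21 + 15 = 36
  S = 69 − 158 + 2·36 = -17
  B = 74 + 6·158 − 36 − 3·(-17) = 1037
B: 361 − 1037 = -676

-676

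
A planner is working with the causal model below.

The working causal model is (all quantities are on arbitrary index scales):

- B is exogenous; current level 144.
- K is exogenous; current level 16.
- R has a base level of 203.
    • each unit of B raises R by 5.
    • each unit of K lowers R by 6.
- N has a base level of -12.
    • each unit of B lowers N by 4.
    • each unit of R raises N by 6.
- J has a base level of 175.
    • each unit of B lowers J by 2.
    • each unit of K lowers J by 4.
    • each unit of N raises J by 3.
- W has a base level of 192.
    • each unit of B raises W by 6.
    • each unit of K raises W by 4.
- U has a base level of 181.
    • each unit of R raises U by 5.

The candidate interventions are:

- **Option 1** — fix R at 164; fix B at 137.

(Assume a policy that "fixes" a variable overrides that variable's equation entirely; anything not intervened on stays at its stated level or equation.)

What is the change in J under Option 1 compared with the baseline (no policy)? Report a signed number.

-11836

Baseline:
  B = 144
  K = 16
  R = 203 + 5·144 − 6·16 = 827
  N = -12 − 4·144 + 6·827 = 4374
  J = 175 − 2·144 − 4·16 + 3·4374 = 12945
Option 1 (R := 164, B := 137):
  B = 137
  K = 16
  R = 164
  N = -12 − 4·137 + 6·164 = 424
  J = 175 − 2·137 − 4·16 + 3·424 = 1109
Change in J: 1109 − 12945 = -11836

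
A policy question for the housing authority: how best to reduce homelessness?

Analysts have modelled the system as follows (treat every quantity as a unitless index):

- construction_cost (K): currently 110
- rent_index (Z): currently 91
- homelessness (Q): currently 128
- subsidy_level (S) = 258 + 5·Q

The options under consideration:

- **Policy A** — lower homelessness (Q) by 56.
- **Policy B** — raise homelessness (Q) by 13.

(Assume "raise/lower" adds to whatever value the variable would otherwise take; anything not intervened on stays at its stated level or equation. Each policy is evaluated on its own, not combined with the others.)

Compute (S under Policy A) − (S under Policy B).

Policy A (Q − 56):
  Q = 128 − 56 = 72
  S = 258 + 5·72 = 618
Policy B (Q + 13):
  Q = 128 + 13 = 141
  S = 258 + 5·141 = 963
S: 618 − 963 = -345

-345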